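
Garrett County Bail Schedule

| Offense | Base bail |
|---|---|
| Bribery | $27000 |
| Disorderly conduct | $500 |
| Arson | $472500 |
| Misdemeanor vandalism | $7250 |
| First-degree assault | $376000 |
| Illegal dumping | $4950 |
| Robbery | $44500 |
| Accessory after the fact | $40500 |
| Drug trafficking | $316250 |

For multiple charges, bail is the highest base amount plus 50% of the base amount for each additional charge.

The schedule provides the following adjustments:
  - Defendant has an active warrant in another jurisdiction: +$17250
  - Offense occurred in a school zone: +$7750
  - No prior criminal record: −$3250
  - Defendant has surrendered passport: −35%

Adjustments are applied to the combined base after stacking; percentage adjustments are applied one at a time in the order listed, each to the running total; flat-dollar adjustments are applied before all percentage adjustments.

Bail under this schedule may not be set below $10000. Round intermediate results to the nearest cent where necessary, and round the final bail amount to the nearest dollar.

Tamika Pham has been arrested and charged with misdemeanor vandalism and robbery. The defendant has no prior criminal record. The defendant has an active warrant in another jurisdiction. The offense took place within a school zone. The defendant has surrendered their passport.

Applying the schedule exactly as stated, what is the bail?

Base amounts from the schedule: misdemeanor vandalism $7250; robbery $44500.
Stacking rule: highest base plus 50% of each additional charge. Highest is robbery at $44500. Additional: $7250 × 50% = $3625. Combined base = $44500 + $3625 = $48125.
Defendant has an active warrant in another jurisdiction (+$17250 flat): $48125 + $17250 = $65375.
Offense occurred in a school zone (+$7750 flat): $65375 + $7750 = $73125.
No prior criminal record (−$3250 flat): $73125 − $3250 = $69875.
Defendant has surrendered passport (−35%): $69875 × 0.65 = $45418.75.
$45418.75 is at or above the $10000 minimum.
Rounded to the nearest dollar: $45419.

$45419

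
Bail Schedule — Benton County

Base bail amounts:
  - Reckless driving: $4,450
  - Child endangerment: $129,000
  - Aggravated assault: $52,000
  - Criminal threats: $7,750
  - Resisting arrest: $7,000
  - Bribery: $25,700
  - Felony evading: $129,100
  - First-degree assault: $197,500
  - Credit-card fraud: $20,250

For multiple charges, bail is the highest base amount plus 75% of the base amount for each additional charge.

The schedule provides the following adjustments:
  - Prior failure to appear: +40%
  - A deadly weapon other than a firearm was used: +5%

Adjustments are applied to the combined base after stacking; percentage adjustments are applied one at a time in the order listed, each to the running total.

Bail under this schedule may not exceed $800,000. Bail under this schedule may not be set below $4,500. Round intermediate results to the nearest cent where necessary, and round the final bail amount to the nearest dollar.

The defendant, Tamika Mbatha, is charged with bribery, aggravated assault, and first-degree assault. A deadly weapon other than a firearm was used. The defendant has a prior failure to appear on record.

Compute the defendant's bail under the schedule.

Base amounts from the schedule: bribery $25,700; aggravated assault $52,000; first-degree assault $197,500.
Stacking rule: highest base plus 75% of each additional charge. Highest is first-degree assault at $197,500. Additional: $25,700 × 75% = $19,275; $52,000 × 75% = $39,000. Combined base = $197,500 + $58,275 = $255,775.
Prior failure to appear (+40%): $255,775 × 1.4 = $358,085.
A deadly weapon other than a firearm was used (+5%): $358,085 × 1.05 = $375,989.25.
$375,989.25 is within the $800,000 maximum.
$375,989.25 is at or above the $4,500 minimum.
Rounded to the nearest dollar: $375,989.

$375,989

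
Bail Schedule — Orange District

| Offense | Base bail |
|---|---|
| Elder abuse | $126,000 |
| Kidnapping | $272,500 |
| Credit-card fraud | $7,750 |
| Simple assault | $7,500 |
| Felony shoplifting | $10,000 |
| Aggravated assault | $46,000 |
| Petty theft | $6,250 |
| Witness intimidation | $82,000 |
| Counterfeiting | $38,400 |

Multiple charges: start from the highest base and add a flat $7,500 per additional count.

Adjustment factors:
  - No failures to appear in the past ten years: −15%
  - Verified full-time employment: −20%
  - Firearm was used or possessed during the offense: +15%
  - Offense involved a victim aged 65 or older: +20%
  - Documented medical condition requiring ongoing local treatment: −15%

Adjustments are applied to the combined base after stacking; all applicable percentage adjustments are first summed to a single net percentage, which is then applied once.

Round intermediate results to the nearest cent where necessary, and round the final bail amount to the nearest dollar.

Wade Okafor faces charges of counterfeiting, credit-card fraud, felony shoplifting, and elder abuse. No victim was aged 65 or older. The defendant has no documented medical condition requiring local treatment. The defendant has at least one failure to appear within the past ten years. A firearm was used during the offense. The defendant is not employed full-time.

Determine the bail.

Base amounts from the schedule: counterfeiting $38,400; credit-card fraud $7,750; felony shoplifting $10,000; elder abuse $126,000.
Stacking rule: highest base plus $7,500 per additional charge. Highest is elder abuse at $126,000; 3 additional charges → +$22,500. Combined base = $148,500.
Firearm was used or possessed during the offense (+15%): $148,500 × 1.15 = $170,775.

$170,775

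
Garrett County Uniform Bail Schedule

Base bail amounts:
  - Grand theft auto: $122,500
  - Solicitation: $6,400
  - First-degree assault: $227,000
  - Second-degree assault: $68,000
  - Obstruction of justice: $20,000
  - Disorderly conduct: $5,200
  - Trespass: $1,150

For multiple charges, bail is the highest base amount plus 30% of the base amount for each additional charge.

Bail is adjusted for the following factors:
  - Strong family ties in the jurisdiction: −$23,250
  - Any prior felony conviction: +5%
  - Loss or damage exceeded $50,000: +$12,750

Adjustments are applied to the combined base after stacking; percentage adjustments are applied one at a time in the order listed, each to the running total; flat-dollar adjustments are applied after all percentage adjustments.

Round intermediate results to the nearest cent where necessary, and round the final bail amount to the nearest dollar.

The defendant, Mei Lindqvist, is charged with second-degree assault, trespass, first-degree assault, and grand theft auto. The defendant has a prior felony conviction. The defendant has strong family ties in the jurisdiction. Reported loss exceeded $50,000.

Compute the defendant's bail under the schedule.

$288,220

Base amounts from the schedule: second-degree assault $68,000; trespass $1,150; first-degree assault $227,000; grand theft auto $122,500.
Stacking rule: highest base plus 30% of each additional charge. Highest is first-degree assault at $227,000. Additional: $68,000 × 30% = $20,400; $1,150 × 30% = $345; $122,500 × 30% = $36,750. Combined base = $227,000 + $57,495 = $284,495.
Any prior felony conviction (+5%): $284,495 × 1.05 = $298,719.75.
Strong family ties in the jurisdiction (−$23,250 flat): $298,719.75 − $23,250 = $275,469.75.
Loss or damage exceeded $50,000 (+$12,750 flat): $275,469.75 + $12,750 = $288,219.75.
Rounded to the nearest dollar: $288,220.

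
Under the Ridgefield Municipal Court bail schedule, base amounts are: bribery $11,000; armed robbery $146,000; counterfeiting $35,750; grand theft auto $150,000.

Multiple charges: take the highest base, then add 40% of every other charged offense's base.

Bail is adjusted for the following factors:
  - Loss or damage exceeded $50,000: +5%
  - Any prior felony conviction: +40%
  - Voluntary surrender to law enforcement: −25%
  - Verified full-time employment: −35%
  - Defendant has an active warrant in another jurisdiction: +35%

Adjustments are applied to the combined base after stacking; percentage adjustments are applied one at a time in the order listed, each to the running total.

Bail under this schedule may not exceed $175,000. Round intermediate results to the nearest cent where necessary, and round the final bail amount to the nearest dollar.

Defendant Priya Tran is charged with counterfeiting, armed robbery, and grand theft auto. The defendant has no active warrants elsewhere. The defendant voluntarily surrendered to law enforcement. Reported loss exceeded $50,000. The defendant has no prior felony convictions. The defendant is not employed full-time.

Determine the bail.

Base amounts from the schedule: counterfeiting $35,750; armed robbery $146,000; grand theft auto $150,000.
Stacking rule: highest base plus 40% of each additional charge. Highest is grand theft auto at $150,000. Additional: $35,750 × 40% = $14,300; $146,000 × 40% = $58,400. Combined base = $150,000 + $72,700 = $222,700.
Loss or damage exceeded $50,000 (+5%): $222,700 × 1.05 = $233,835.
Voluntary surrender to law enforcement (−25%): $233,835 × 0.75 = $175,376.25.
Result $175,376.25 exceeds the maximum of $175,000; bail is capped at $175,000.

$175,000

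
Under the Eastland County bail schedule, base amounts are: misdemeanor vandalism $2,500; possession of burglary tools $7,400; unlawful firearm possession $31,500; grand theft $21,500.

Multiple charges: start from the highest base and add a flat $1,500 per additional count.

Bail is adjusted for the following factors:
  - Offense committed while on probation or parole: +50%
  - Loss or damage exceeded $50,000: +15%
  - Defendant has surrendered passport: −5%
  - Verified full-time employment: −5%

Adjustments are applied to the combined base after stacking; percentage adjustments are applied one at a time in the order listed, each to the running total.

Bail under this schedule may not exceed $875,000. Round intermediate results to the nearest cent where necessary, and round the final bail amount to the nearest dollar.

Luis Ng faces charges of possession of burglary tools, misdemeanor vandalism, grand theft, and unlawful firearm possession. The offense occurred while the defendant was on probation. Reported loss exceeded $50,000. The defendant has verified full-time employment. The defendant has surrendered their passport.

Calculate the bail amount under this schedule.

Base amounts from the schedule: possession of burglary tools $7,400; misdemeanor vandalism $2,500; grand theft $21,500; unlawful firearm possession $31,500.
Stacking rule: highest base plus $1,500 per additional charge. Highest is unlawful firearm possession at $31,500; 3 additional charges → +$4,500. Combined base = $36,000.
Offense committed while on probation or parole (+50%): $36,000 × 1.5 = $54,000.
Loss or damage exceeded $50,000 (+15%): $54,000 × 1.15 = $62,100.
Defendant has surrendered passport (−5%): $62,100 × 0.95 = $58,995.
Verified full-time employment (−5%): $58,995 × 0.95 = $56,045.25.
$56,045.25 is within the $875,000 maximum.
Rounded to the nearest dollar: $56,045.

$56,045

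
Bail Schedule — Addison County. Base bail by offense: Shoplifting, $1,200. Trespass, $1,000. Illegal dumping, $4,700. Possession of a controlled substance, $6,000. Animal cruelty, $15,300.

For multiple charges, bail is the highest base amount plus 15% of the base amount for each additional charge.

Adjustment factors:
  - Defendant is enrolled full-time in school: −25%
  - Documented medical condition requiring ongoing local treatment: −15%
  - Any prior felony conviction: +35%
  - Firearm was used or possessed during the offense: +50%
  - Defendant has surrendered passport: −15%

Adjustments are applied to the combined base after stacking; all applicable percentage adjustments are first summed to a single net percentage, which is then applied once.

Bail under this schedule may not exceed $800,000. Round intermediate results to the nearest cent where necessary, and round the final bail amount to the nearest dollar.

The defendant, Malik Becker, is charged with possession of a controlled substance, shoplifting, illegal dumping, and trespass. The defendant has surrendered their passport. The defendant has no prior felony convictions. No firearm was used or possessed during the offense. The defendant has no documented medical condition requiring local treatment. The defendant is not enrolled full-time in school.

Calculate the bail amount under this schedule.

$5,980

Base amounts from the schedule: possession of a controlled substance $6,000; shoplifting $1,200; illegal dumping $4,700; trespass $1,000.
Stacking rule: highest base plus 15% of each additional charge. Highest is possession of a controlled substance at $6,000. Additional: $1,200 × 15% = $180; $4,700 × 15% = $705; $1,000 × 15% = $150. Combined base = $6,000 + $1,035 = $7,035.
Defendant has surrendered passport (−15%): $7,035 × 0.85 = $5,979.75.
$5,979.75 is within the $800,000 maximum.
Rounded to the nearest dollar: $5,980.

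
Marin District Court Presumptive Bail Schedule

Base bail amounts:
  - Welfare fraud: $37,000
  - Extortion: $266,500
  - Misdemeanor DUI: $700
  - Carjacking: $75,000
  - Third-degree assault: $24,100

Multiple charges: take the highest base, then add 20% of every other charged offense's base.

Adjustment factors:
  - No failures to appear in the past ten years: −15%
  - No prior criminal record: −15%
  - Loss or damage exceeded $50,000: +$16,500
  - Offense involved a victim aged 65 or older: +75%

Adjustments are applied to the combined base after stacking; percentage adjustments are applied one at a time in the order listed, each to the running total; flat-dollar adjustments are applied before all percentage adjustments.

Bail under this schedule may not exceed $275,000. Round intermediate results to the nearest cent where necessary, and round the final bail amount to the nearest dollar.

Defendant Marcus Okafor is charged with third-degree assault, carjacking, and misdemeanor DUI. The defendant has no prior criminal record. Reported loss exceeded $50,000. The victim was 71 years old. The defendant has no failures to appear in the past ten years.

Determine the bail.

$121,962

Base amounts from the schedule: third-degree assault $24,100; carjacking $75,000; misdemeanor DUI $700.
Stacking rule: highest base plus 20% of each additional charge. Highest is carjacking at $75,000. Additional: $24,100 × 20% = $4,820; $700 × 20% = $140. Combined base = $75,000 + $4,960 = $79,960.
Loss or damage exceeded $50,000 (+$16,500 flat): $79,960 + $16,500 = $96,460.
No failures to appear in the past ten years (−15%): $96,460 × 0.85 = $81,991.
No prior criminal record (−15%): $81,991 × 0.85 = $69,692.35.
Offense involved a victim aged 65 or older (+75%): $69,692.35 × 1.75 = $121,961.61.
$121,961.61 is within the $275,000 maximum.
Rounded to the nearest dollar: $121,962.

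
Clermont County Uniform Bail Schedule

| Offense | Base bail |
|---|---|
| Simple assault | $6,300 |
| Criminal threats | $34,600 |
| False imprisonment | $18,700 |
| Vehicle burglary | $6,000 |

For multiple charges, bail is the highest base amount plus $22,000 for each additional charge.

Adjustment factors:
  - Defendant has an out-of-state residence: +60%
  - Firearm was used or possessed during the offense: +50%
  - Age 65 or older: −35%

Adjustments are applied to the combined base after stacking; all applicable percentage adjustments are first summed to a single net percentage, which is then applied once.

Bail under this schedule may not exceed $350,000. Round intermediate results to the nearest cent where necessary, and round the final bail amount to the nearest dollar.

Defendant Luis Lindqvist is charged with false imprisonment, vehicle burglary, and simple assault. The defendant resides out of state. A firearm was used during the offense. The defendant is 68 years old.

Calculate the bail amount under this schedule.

Base amounts from the schedule: false imprisonment $18,700; vehicle burglary $6,000; simple assault $6,300.
Stacking rule: highest base plus $22,000 per additional charge. Highest is false imprisonment at $18,700; 2 additional charges → +$44,000. Combined base = $62,700.
Net percentage adjustment: +60% +50% −35% = +75%. $62,700 × 1.75 = $109,725.
$109,725 is within the $350,000 maximum.

$109,725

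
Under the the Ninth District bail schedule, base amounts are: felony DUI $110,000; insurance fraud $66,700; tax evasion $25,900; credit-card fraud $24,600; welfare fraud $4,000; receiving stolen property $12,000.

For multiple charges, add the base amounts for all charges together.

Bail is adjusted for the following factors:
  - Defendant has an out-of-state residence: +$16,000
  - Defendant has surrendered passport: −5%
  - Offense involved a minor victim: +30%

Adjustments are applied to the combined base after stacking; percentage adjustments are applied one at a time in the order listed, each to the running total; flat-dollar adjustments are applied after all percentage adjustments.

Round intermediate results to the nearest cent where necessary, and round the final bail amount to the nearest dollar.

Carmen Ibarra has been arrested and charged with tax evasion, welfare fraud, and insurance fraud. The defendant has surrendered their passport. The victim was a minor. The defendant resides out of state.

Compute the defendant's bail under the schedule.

Base amounts from the schedule: tax evasion $25,900; welfare fraud $4,000; insurance fraud $66,700.
Stacking rule: sum of all bases. $25,900 + $4,000 + $66,700 = $96,600.
Defendant has surrendered passport (−5%): $96,600 × 0.95 = $91,770.
Offense involved a minor victim (+30%): $91,770 × 1.3 = $119,301.
Defendant has an out-of-state residence (+$16,000 flat): $119,301 + $16,000 = $135,301.

$135,301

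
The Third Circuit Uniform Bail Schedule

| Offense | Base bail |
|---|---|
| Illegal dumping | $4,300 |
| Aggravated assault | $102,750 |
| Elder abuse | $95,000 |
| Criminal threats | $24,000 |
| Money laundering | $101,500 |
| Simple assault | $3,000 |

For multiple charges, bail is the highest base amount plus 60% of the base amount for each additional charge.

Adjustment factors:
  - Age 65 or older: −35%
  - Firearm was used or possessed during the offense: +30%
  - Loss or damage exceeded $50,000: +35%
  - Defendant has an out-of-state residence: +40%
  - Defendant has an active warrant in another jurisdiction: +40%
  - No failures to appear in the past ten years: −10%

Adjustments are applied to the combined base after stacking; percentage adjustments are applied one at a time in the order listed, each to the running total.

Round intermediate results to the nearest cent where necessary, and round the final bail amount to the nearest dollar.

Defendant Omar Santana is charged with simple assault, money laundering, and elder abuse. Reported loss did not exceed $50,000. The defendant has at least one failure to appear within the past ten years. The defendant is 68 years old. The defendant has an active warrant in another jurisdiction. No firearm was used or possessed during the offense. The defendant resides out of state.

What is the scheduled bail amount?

Base amounts from the schedule: simple assault $3,000; money laundering $101,500; elder abuse $95,000.
Stacking rule: highest base plus 60% of each additional charge. Highest is money laundering at $101,500. Additional: $3,000 × 60% = $1,800; $95,000 × 60% = $57,000. Combined base = $101,500 + $58,800 = $160,300.
Age 65 or older (−35%): $160,300 × 0.65 = $104,195.
Defendant has an out-of-state residence (+40%): $104,195 × 1.4 = $145,873.
Defendant has an active warrant in another jurisdiction (+40%): $145,873 × 1.4 = $204,222.20.
Rounded to the nearest dollar: $204,222.

$204,222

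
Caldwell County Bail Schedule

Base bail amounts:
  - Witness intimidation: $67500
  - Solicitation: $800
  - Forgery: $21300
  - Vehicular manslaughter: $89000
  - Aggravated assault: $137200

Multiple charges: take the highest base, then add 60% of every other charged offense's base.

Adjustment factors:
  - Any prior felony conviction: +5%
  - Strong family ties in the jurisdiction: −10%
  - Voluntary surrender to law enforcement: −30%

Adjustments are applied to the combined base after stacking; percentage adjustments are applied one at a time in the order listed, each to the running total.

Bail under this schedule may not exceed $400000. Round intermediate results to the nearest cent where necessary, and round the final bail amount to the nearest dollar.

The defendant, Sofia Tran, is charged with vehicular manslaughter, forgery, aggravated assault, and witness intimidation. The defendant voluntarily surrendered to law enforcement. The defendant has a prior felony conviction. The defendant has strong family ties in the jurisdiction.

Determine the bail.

$161327

Base amounts from the schedule: vehicular manslaughter $89000; forgery $21300; aggravated assault $137200; witness intimidation $67500.
Stacking rule: highest base plus 60% of each additional charge. Highest is aggravated assault at $137200. Additional: $89000 × 60% = $53400; $21300 × 60% = $12780; $67500 × 60% = $40500. Combined base = $137200 + $106680 = $243880.
Any prior felony conviction (+5%): $243880 × 1.05 = $256074.
Strong family ties in the jurisdiction (−10%): $256074 × 0.9 = $230466.60.
Voluntary surrender to law enforcement (−30%): $230466.60 × 0.7 = $161326.62.
$161326.62 is within the $400000 maximum.
Rounded to the nearest dollar: $161327.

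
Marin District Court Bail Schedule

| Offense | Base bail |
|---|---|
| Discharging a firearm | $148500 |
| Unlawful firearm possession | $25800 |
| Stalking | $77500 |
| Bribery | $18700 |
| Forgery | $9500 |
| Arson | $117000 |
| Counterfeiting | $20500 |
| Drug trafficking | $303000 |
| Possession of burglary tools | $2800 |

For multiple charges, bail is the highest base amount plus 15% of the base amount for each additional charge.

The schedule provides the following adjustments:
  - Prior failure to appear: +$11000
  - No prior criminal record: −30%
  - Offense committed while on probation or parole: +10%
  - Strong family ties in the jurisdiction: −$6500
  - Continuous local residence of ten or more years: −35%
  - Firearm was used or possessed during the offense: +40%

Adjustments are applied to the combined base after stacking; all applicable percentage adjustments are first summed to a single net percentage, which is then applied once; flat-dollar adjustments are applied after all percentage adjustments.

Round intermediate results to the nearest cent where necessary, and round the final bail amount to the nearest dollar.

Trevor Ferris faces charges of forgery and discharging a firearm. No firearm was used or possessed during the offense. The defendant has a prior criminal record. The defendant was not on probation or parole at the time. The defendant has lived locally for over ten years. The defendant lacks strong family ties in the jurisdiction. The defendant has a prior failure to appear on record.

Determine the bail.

$108451

Base amounts from the schedule: forgery $9500; discharging a firearm $148500.
Stacking rule: highest base plus 15% of each additional charge. Highest is discharging a firearm at $148500. Additional: $9500 × 15% = $1425. Combined base = $148500 + $1425 = $149925.
Continuous local residence of ten or more years (−35%): $149925 × 0.65 = $97451.25.
Prior failure to appear (+$11000 flat): $97451.25 + $11000 = $108451.25.
Rounded to the nearest dollar: $108451.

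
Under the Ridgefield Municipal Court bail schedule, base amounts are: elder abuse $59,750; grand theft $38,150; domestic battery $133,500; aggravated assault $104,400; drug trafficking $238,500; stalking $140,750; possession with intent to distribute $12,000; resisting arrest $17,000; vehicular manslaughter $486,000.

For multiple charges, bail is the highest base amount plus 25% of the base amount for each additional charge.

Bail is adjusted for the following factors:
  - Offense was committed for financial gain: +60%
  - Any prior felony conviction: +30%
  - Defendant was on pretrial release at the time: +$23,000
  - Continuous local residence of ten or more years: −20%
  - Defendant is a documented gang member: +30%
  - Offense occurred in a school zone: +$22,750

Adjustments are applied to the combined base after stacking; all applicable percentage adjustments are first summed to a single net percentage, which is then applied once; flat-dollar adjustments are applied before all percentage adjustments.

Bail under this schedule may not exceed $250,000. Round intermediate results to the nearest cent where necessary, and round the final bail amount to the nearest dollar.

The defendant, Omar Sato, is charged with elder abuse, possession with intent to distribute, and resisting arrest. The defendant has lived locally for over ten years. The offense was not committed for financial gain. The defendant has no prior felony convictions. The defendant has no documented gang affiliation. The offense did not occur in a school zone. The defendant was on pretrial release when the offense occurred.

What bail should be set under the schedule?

Base amounts from the schedule: elder abuse $59,750; possession with intent to distribute $12,000; resisting arrest $17,000.
Stacking rule: highest base plus 25% of each additional charge. Highest is elder abuse at $59,750. Additional: $12,000 × 25% = $3,000; $17,000 × 25% = $4,250. Combined base = $59,750 + $7,250 = $67,000.
Defendant was on pretrial release at the time (+$23,000 flat): $67,000 + $23,000 = $90,000.
Continuous local residence of ten or more years (−20%): $90,000 × 0.8 = $72,000.
$72,000 is within the $250,000 maximum.

$72,000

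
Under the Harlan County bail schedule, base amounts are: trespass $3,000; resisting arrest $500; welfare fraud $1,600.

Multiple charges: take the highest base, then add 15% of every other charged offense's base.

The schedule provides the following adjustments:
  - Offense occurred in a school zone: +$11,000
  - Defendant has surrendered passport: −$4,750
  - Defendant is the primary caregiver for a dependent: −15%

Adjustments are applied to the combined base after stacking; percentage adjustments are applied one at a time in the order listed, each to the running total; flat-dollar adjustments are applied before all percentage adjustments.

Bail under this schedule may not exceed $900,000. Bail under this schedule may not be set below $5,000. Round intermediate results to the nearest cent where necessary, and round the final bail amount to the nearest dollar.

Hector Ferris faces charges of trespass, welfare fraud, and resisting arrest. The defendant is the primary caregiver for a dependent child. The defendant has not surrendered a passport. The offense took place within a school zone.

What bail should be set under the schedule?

Base amounts from the schedule: trespass $3,000; welfare fraud $1,600; resisting arrest $500.
Stacking rule: highest base plus 15% of each additional charge. Highest is trespass at $3,000. Additional: $1,600 × 15% = $240; $500 × 15% = $75. Combined base = $3,000 + $315 = $3,315.
Offense occurred in a school zone (+$11,000 flat): $3,315 + $11,000 = $14,315.
Defendant is the primary caregiver for a dependent (−15%): $14,315 × 0.85 = $12,167.75.
$12,167.75 is within the $900,000 maximum.
$12,167.75 is at or above the $5,000 minimum.
Rounded to the nearest dollar: $12,168.

$12,168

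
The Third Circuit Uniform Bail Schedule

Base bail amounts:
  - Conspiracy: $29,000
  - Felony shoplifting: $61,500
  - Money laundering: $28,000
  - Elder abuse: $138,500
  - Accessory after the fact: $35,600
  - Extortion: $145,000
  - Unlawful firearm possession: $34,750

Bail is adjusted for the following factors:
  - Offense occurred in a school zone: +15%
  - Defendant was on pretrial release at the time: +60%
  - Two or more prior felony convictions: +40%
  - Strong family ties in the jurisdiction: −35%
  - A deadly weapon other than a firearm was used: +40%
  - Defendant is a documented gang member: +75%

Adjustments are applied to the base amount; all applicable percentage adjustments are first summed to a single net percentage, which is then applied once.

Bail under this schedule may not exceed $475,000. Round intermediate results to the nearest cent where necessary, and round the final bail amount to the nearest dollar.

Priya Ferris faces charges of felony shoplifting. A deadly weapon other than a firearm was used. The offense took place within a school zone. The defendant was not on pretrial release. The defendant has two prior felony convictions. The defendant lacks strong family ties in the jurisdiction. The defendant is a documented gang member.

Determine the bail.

Base amounts from the schedule: felony shoplifting $61,500.
Single charge. Combined base = $61,500.
Net percentage adjustment: +15% +40% +40% +75% = +170%. $61,500 × 2.7 = $166,050.
$166,050 is within the $475,000 maximum.

$166,050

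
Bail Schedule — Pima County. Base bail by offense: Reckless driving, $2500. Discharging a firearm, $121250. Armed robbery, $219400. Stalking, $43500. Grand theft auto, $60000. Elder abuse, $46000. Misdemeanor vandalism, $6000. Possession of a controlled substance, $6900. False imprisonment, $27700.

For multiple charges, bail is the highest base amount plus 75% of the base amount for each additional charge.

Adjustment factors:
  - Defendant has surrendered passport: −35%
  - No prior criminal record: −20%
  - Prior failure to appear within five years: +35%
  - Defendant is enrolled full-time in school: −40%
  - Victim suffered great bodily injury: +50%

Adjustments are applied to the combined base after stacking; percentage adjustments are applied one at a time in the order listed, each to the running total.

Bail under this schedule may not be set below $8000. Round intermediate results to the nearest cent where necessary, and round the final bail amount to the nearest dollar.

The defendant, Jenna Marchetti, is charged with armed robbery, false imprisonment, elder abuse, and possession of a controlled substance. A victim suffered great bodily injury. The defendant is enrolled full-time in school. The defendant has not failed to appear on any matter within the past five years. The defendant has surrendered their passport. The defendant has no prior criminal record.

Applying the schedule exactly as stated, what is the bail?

Base amounts from the schedule: armed robbery $219400; false imprisonment $27700; elder abuse $46000; possession of a controlled substance $6900.
Stacking rule: highest base plus 75% of each additional charge. Highest is armed robbery at $219400. Additional: $27700 × 75% = $20775; $46000 × 75% = $34500; $6900 × 75% = $5175. Combined base = $219400 + $60450 = $279850.
Defendant has surrendered passport (−35%): $279850 × 0.65 = $181902.50.
No prior criminal record (−20%): $181902.50 × 0.8 = $145522.
Defendant is enrolled full-time in school (−40%): $145522 × 0.6 = $87313.20.
Victim suffered great bodily injury (+50%): $87313.20 × 1.5 = $130969.80.
$130969.80 is at or above the $8000 minimum.
Rounded to the nearest dollar: $130970.

$130970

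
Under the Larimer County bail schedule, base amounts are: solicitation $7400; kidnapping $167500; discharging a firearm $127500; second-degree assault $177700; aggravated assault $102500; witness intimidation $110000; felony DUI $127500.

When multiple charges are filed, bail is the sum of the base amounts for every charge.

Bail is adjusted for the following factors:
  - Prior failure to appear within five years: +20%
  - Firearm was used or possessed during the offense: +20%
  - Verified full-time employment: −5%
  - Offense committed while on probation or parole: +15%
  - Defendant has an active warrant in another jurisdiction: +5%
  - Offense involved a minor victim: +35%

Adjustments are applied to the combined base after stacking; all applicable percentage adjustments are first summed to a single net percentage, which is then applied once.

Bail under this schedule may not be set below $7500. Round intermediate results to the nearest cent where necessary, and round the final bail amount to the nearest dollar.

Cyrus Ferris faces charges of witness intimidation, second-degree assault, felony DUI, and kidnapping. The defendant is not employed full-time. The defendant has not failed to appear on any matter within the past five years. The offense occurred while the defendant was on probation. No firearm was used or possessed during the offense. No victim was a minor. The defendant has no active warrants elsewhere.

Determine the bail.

$670105

Base amounts from the schedule: witness intimidation $110000; second-degree assault $177700; felony DUI $127500; kidnapping $167500.
Stacking rule: sum of all bases. $110000 + $177700 + $127500 + $167500 = $582700.
Offense committed while on probation or parole (+15%): $582700 × 1.15 = $670105.
$670105 is at or above the $7500 minimum.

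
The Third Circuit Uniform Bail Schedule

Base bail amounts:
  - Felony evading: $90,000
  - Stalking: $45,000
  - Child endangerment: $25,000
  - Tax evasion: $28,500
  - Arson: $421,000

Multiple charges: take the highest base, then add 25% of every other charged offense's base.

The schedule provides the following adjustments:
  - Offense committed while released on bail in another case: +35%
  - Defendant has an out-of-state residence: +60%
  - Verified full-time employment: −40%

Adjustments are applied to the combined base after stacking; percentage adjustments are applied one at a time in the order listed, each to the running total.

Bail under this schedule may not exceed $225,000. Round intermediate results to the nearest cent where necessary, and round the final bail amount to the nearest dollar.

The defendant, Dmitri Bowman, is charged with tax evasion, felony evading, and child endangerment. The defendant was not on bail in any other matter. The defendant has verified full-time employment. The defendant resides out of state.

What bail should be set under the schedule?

$99,240

Base amounts from the schedule: tax evasion $28,500; felony evading $90,000; child endangerment $25,000.
Stacking rule: highest base plus 25% of each additional charge. Highest is felony evading at $90,000. Additional: $28,500 × 25% = $7,125; $25,000 × 25% = $6,250. Combined base = $90,000 + $13,375 = $103,375.
Defendant has an out-of-state residence (+60%): $103,375 × 1.6 = $165,400.
Verified full-time employment (−40%): $165,400 × 0.6 = $99,240.
$99,240 is within the $225,000 maximum.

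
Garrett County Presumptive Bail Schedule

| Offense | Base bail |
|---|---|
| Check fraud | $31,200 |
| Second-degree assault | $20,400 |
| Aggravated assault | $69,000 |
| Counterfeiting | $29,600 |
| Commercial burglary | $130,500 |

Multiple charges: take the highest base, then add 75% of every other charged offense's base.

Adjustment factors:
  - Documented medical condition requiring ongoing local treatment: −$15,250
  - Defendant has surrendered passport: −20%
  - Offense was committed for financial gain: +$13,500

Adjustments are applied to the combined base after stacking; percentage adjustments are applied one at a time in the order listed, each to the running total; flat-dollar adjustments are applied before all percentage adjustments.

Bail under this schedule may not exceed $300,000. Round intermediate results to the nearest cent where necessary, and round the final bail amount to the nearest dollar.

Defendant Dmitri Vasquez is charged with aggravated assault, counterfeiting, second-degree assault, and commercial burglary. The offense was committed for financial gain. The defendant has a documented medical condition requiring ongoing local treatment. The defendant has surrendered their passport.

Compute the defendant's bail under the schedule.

Base amounts from the schedule: aggravated assault $69,000; counterfeiting $29,600; second-degree assault $20,400; commercial burglary $130,500.
Stacking rule: highest base plus 75% of each additional charge. Highest is commercial burglary at $130,500. Additional: $69,000 × 75% = $51,750; $29,600 × 75% = $22,200; $20,400 × 75% = $15,300. Combined base = $130,500 + $89,250 = $219,750.
Documented medical condition requiring ongoing local treatment (−$15,250 flat): $219,750 − $15,250 = $204,500.
Offense was committed for financial gain (+$13,500 flat): $204,500 + $13,500 = $218,000.
Defendant has surrendered passport (−20%): $218,000 × 0.8 = $174,400.
$174,400 is within the $300,000 maximum.

$174,400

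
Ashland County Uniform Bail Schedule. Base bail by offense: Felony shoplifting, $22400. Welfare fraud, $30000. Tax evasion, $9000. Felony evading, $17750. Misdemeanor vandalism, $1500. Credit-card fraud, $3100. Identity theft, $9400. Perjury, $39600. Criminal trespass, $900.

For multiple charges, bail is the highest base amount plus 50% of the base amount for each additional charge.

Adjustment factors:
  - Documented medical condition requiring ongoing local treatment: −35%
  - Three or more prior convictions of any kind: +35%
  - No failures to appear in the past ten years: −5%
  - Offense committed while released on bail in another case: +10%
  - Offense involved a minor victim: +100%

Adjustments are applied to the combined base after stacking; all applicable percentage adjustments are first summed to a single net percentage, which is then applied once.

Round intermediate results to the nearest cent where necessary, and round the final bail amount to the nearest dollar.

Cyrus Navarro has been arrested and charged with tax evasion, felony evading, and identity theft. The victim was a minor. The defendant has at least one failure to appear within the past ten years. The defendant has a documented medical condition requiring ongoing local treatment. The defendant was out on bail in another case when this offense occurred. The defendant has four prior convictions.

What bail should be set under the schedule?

$56595

Base amounts from the schedule: tax evasion $9000; felony evading $17750; identity theft $9400.
Stacking rule: highest base plus 50% of each additional charge. Highest is felony evading at $17750. Additional: $9000 × 50% = $4500; $9400 × 50% = $4700. Combined base = $17750 + $9200 = $26950.
Net percentage adjustment: −35% +35% +10% +100% = +110%. $26950 × 2.1 = $56595.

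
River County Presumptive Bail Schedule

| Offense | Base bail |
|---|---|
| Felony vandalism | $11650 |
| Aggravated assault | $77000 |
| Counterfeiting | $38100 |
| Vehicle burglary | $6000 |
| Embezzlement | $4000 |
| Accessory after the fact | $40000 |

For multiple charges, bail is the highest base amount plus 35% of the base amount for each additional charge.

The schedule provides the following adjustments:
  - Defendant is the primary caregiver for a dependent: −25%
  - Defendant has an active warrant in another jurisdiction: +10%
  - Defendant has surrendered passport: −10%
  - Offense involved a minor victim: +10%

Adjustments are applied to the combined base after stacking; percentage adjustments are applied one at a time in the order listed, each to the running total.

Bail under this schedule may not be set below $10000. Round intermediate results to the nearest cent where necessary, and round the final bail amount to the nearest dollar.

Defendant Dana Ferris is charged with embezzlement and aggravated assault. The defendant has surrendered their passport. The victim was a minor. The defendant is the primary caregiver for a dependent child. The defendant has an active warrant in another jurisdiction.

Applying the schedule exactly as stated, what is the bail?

$64033

Base amounts from the schedule: embezzlement $4000; aggravated assault $77000.
Stacking rule: highest base plus 35% of each additional charge. Highest is aggravated assault at $77000. Additional: $4000 × 35% = $1400. Combined base = $77000 + $1400 = $78400.
Defendant is the primary caregiver for a dependent (−25%): $78400 × 0.75 = $58800.
Defendant has an active warrant in another jurisdiction (+10%): $58800 × 1.1 = $64680.
Defendant has surrendered passport (−10%): $64680 × 0.9 = $58212.
Offense involved a minor victim (+10%): $58212 × 1.1 = $64033.20.
$64033.20 is at or above the $10000 minimum.
Rounded to the nearest dollar: $64033.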